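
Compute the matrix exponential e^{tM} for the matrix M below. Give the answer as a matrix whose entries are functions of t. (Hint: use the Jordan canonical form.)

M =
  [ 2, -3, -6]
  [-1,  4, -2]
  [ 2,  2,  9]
e^{tM} =
  [-3*t*exp(5*t) + exp(5*t), -3*t*exp(5*t), -6*t*exp(5*t)]
  [-t*exp(5*t), -t*exp(5*t) + exp(5*t), -2*t*exp(5*t)]
  [2*t*exp(5*t), 2*t*exp(5*t), 4*t*exp(5*t) + exp(5*t)]

Strategy: write M = P · J · P⁻¹ where J is a Jordan canonical form, so e^{tM} = P · e^{tJ} · P⁻¹, and e^{tJ} can be computed block-by-block.

M has Jordan form
J =
  [5, 1, 0]
  [0, 5, 0]
  [0, 0, 5]
(up to reordering of blocks).

Per-block formulas:
  For a 1×1 block at λ = 5: exp(t · [5]) = [e^(5t)].
  For a 2×2 Jordan block J_2(5): exp(t · J_2(5)) = e^(5t)·(I + t·N), where N is the 2×2 nilpotent shift.

After assembling e^{tJ} and conjugating by P, we get:

e^{tM} =
  [-3*t*exp(5*t) + exp(5*t), -3*t*exp(5*t), -6*t*exp(5*t)]
  [-t*exp(5*t), -t*exp(5*t) + exp(5*t), -2*t*exp(5*t)]
  [2*t*exp(5*t), 2*t*exp(5*t), 4*t*exp(5*t) + exp(5*t)]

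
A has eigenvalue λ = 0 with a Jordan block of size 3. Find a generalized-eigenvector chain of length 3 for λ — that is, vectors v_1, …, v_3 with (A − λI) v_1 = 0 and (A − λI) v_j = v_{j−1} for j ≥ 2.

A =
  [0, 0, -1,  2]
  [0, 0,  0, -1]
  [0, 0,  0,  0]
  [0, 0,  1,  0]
A Jordan chain for λ = 0 of length 3:
v_1 = (2, -1, 0, 0)ᵀ
v_2 = (-1, 0, 0, 1)ᵀ
v_3 = (0, 0, 1, 0)ᵀ

Let N = A − (0)·I. We want v_3 with N^3 v_3 = 0 but N^2 v_3 ≠ 0; then v_{j-1} := N · v_j for j = 3, …, 2.

Pick v_3 = (0, 0, 1, 0)ᵀ.
Then v_2 = N · v_3 = (-1, 0, 0, 1)ᵀ.
Then v_1 = N · v_2 = (2, -1, 0, 0)ᵀ.

Sanity check: (A − (0)·I) v_1 = (0, 0, 0, 0)ᵀ = 0. ✓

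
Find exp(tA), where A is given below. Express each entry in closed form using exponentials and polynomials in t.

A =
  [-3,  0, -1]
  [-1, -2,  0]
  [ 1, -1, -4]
e^{tA} =
  [-t^2*exp(-3*t)/2 + exp(-3*t), t^2*exp(-3*t)/2, t^2*exp(-3*t)/2 - t*exp(-3*t)]
  [-t^2*exp(-3*t)/2 - t*exp(-3*t), t^2*exp(-3*t)/2 + t*exp(-3*t) + exp(-3*t), t^2*exp(-3*t)/2]
  [t*exp(-3*t), -t*exp(-3*t), -t*exp(-3*t) + exp(-3*t)]

Strategy: write A = P · J · P⁻¹ where J is a Jordan canonical form, so e^{tA} = P · e^{tJ} · P⁻¹, and e^{tJ} can be computed block-by-block.

A has Jordan form
J =
  [-3,  1,  0]
  [ 0, -3,  1]
  [ 0,  0, -3]
(up to reordering of blocks).

Per-block formulas:
  For a 3×3 Jordan block J_3(-3): exp(t · J_3(-3)) = e^(-3t)·(I + t·N + (t^2/2)·N^2), where N is the 3×3 nilpotent shift.

After assembling e^{tJ} and conjugating by P, we get:

e^{tA} =
  [-t^2*exp(-3*t)/2 + exp(-3*t), t^2*exp(-3*t)/2, t^2*exp(-3*t)/2 - t*exp(-3*t)]
  [-t^2*exp(-3*t)/2 - t*exp(-3*t), t^2*exp(-3*t)/2 + t*exp(-3*t) + exp(-3*t), t^2*exp(-3*t)/2]
  [t*exp(-3*t), -t*exp(-3*t), -t*exp(-3*t) + exp(-3*t)]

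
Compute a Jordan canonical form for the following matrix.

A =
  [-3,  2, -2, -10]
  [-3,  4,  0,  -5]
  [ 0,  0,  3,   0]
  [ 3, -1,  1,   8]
J_3(3) ⊕ J_1(3)

The characteristic polynomial is
  det(x·I − A) = x^4 - 12*x^3 + 54*x^2 - 108*x + 81 = (x - 3)^4

Eigenvalues and multiplicities (the geometric multiplicity of λ is n − rank(A − λI), which equals the number of Jordan blocks for λ):
  λ = 3: algebraic multiplicity = 4, geometric multiplicity = 2

Determining the block sizes for each eigenvalue:
  λ = 3: with am = 4 and gm = 2, the partition is not yet determined (e.g. several partitions of 4 into 2 parts exist). Let N = A − (3)·I. Computing rank(N^1) = 2, rank(N^2) = 1, rank(N^3) = 0; the number of blocks of size ≥ j is rank(N^{j−1}) − rank(N^j), giving [2, 1, 1]. So we have 1 block(s) of size 3, 1 block(s) of size 1 → block sizes [3, 1]

Assembling the blocks gives a Jordan form
J =
  [3, 1, 0, 0]
  [0, 3, 1, 0]
  [0, 0, 3, 0]
  [0, 0, 0, 3]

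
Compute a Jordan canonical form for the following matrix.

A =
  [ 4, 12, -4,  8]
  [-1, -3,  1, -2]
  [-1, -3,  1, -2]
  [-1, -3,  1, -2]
J_2(0) ⊕ J_1(0) ⊕ J_1(0)

The characteristic polynomial is
  det(x·I − A) = x^4

Eigenvalues and multiplicities (the geometric multiplicity of λ is n − rank(A − λI), which equals the number of Jordan blocks for λ):
  λ = 0: algebraic multiplicity = 4, geometric multiplicity = 3

Determining the block sizes for each eigenvalue:
  λ = 0: 3 blocks summing to 4 forces exactly one block of size 2 and the rest size 1 → block sizes [2, 1, 1]

Assembling the blocks gives a Jordan form
J =
  [0, 1, 0, 0]
  [0, 0, 0, 0]
  [0, 0, 0, 0]
  [0, 0, 0, 0]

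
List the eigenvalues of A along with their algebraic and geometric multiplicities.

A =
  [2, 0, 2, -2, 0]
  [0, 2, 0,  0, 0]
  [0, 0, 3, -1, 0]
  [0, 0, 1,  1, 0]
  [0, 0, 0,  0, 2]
λ = 2: alg = 5, geom = 4

Step 1 — factor the characteristic polynomial to read off the algebraic multiplicities:
  χ_A(x) = (x - 2)^5

Step 2 — compute geometric multiplicities via the rank-nullity identity g(λ) = n − rank(A − λI):
  rank(A − (2)·I) = 1, so dim ker(A − (2)·I) = n − 1 = 4

Summary:
  λ = 2: algebraic multiplicity = 5, geometric multiplicity = 4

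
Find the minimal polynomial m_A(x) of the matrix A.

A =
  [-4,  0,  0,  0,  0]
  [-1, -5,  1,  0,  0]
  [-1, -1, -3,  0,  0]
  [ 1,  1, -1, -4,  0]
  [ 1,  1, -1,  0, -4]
x^2 + 8*x + 16

The characteristic polynomial is χ_A(x) = (x + 4)^5, so the eigenvalues are known. The minimal polynomial is
  m_A(x) = Π_λ (x − λ)^{k_λ}
where k_λ is the size of the *largest* Jordan block for λ (equivalently, the smallest k with (A − λI)^k v = 0 for every generalised eigenvector v of λ).

  λ = -4: largest Jordan block has size 2, contributing (x + 4)^2

So m_A(x) = (x + 4)^2 = x^2 + 8*x + 16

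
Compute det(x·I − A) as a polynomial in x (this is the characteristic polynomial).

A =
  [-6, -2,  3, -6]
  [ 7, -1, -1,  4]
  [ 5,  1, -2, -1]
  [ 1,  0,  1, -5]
x^4 + 14*x^3 + 72*x^2 + 162*x + 135

Expanding det(x·I − A) (e.g. by cofactor expansion or by noting that A is similar to its Jordan form J, which has the same characteristic polynomial as A) gives
  χ_A(x) = x^4 + 14*x^3 + 72*x^2 + 162*x + 135
which factors as (x + 3)^3*(x + 5). The eigenvalues (with algebraic multiplicities) are λ = -5 with multiplicity 1, λ = -3 with multiplicity 3.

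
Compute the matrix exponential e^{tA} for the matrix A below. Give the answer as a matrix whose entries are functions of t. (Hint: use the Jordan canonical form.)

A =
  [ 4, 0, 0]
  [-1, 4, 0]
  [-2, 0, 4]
e^{tA} =
  [exp(4*t), 0, 0]
  [-t*exp(4*t), exp(4*t), 0]
  [-2*t*exp(4*t), 0, exp(4*t)]

Strategy: write A = P · J · P⁻¹ where J is a Jordan canonical form, so e^{tA} = P · e^{tJ} · P⁻¹, and e^{tJ} can be computed block-by-block.

A has Jordan form
J =
  [4, 1, 0]
  [0, 4, 0]
  [0, 0, 4]
(up to reordering of blocks).

Per-block formulas:
  For a 2×2 Jordan block J_2(4): exp(t · J_2(4)) = e^(4t)·(I + t·N), where N is the 2×2 nilpotent shift.
  For a 1×1 block at λ = 4: exp(t · [4]) = [e^(4t)].

After assembling e^{tJ} and conjugating by P, we get:

e^{tA} =
  [exp(4*t), 0, 0]
  [-t*exp(4*t), exp(4*t), 0]
  [-2*t*exp(4*t), 0, exp(4*t)]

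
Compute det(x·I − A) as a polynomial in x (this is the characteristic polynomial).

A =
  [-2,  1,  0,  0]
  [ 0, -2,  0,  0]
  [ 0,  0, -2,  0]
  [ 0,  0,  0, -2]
x^4 + 8*x^3 + 24*x^2 + 32*x + 16

Expanding det(x·I − A) (e.g. by cofactor expansion or by noting that A is similar to its Jordan form J, which has the same characteristic polynomial as A) gives
  χ_A(x) = x^4 + 8*x^3 + 24*x^2 + 32*x + 16
which factors as (x + 2)^4. The eigenvalues (with algebraic multiplicities) are λ = -2 with multiplicity 4.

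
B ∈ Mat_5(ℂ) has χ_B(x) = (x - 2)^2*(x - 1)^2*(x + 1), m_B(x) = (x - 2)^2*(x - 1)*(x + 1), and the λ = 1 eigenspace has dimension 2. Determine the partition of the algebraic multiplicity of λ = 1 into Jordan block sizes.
Block sizes for λ = 1: [1, 1]

Step 1 — from the characteristic polynomial, algebraic multiplicity of λ = 1 is 2. From dim ker(B − (1)·I) = 2, there are exactly 2 Jordan blocks for λ = 1.
Step 2 — from the minimal polynomial, the factor (x − 1) tells us the largest block for λ = 1 has size 1.
Step 3 — with total size 2, 2 blocks, and largest block 1, the block sizes (in nonincreasing order) are [1, 1].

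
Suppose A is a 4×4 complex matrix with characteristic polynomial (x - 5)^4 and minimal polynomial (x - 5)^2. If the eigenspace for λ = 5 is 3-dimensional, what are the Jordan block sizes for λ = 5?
Block sizes for λ = 5: [2, 1, 1]

Step 1 — from the characteristic polynomial, algebraic multiplicity of λ = 5 is 4. From dim ker(A − (5)·I) = 3, there are exactly 3 Jordan blocks for λ = 5.
Step 2 — from the minimal polynomial, the factor (x − 5)^2 tells us the largest block for λ = 5 has size 2.
Step 3 — with total size 4, 3 blocks, and largest block 2, the block sizes (in nonincreasing order) are [2, 1, 1].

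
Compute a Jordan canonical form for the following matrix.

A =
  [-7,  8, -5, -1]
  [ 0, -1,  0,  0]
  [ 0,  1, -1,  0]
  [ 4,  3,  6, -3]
J_2(-5) ⊕ J_2(-1)

The characteristic polynomial is
  det(x·I − A) = x^4 + 12*x^3 + 46*x^2 + 60*x + 25 = (x + 1)^2*(x + 5)^2

Eigenvalues and multiplicities (the geometric multiplicity of λ is n − rank(A − λI), which equals the number of Jordan blocks for λ):
  λ = -5: algebraic multiplicity = 2, geometric multiplicity = 1
  λ = -1: algebraic multiplicity = 2, geometric multiplicity = 1

Determining the block sizes for each eigenvalue:
  λ = -5: one block (gm = 1), so the single block has size am = 2 → block sizes [2]
  λ = -1: one block (gm = 1), so the single block has size am = 2 → block sizes [2]

Assembling the blocks gives a Jordan form
J =
  [-5,  1,  0,  0]
  [ 0, -5,  0,  0]
  [ 0,  0, -1,  1]
  [ 0,  0,  0, -1]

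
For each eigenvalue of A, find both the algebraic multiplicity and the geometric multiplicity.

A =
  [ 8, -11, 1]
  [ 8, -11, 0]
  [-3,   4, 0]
λ = -1: alg = 3, geom = 1

Step 1 — factor the characteristic polynomial to read off the algebraic multiplicities:
  χ_A(x) = (x + 1)^3

Step 2 — compute geometric multiplicities via the rank-nullity identity g(λ) = n − rank(A − λI):
  rank(A − (-1)·I) = 2, so dim ker(A − (-1)·I) = n − 2 = 1

Summary:
  λ = -1: algebraic multiplicity = 3, geometric multiplicity = 1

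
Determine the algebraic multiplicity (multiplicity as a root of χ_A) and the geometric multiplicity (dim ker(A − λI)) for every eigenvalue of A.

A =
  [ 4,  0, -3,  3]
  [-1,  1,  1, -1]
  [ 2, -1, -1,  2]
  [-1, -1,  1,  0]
λ = 1: alg = 4, geom = 2

Step 1 — factor the characteristic polynomial to read off the algebraic multiplicities:
  χ_A(x) = (x - 1)^4

Step 2 — compute geometric multiplicities via the rank-nullity identity g(λ) = n − rank(A − λI):
  rank(A − (1)·I) = 2, so dim ker(A − (1)·I) = n − 2 = 2

Summary:
  λ = 1: algebraic multiplicity = 4, geometric multiplicity = 2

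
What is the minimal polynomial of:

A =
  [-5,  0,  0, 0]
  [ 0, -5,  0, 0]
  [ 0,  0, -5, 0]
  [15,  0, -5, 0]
x^2 + 5*x

The characteristic polynomial is χ_A(x) = x*(x + 5)^3, so the eigenvalues are known. The minimal polynomial is
  m_A(x) = Π_λ (x − λ)^{k_λ}
where k_λ is the size of the *largest* Jordan block for λ (equivalently, the smallest k with (A − λI)^k v = 0 for every generalised eigenvector v of λ).

  λ = -5: largest Jordan block has size 1, contributing (x + 5)
  λ = 0: largest Jordan block has size 1, contributing (x − 0)

So m_A(x) = x*(x + 5) = x^2 + 5*x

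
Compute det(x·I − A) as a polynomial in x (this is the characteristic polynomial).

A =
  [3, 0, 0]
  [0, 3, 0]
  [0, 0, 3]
x^3 - 9*x^2 + 27*x - 27

Expanding det(x·I − A) (e.g. by cofactor expansion or by noting that A is similar to its Jordan form J, which has the same characteristic polynomial as A) gives
  χ_A(x) = x^3 - 9*x^2 + 27*x - 27
which factors as (x - 3)^3. The eigenvalues (with algebraic multiplicities) are λ = 3 with multiplicity 3.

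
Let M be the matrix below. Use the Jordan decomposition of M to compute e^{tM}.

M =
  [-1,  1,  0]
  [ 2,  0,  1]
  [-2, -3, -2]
e^{tM} =
  [t^2*exp(-t) + exp(-t), t^2*exp(-t)/2 + t*exp(-t), t^2*exp(-t)/2]
  [2*t*exp(-t), t*exp(-t) + exp(-t), t*exp(-t)]
  [-2*t^2*exp(-t) - 2*t*exp(-t), -t^2*exp(-t) - 3*t*exp(-t), -t^2*exp(-t) - t*exp(-t) + exp(-t)]

Strategy: write M = P · J · P⁻¹ where J is a Jordan canonical form, so e^{tM} = P · e^{tJ} · P⁻¹, and e^{tJ} can be computed block-by-block.

M has Jordan form
J =
  [-1,  1,  0]
  [ 0, -1,  1]
  [ 0,  0, -1]
(up to reordering of blocks).

Per-block formulas:
  For a 3×3 Jordan block J_3(-1): exp(t · J_3(-1)) = e^(-1t)·(I + t·N + (t^2/2)·N^2), where N is the 3×3 nilpotent shift.

After assembling e^{tJ} and conjugating by P, we get:

e^{tM} =
  [t^2*exp(-t) + exp(-t), t^2*exp(-t)/2 + t*exp(-t), t^2*exp(-t)/2]
  [2*t*exp(-t), t*exp(-t) + exp(-t), t*exp(-t)]
  [-2*t^2*exp(-t) - 2*t*exp(-t), -t^2*exp(-t) - 3*t*exp(-t), -t^2*exp(-t) - t*exp(-t) + exp(-t)]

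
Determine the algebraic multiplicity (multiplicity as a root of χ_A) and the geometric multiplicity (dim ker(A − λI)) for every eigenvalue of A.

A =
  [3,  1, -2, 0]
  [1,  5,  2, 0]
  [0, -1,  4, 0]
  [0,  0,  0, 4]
λ = 4: alg = 4, geom = 2

Step 1 — factor the characteristic polynomial to read off the algebraic multiplicities:
  χ_A(x) = (x - 4)^4

Step 2 — compute geometric multiplicities via the rank-nullity identity g(λ) = n − rank(A − λI):
  rank(A − (4)·I) = 2, so dim ker(A − (4)·I) = n − 2 = 2

Summary:
  λ = 4: algebraic multiplicity = 4, geometric multiplicity = 2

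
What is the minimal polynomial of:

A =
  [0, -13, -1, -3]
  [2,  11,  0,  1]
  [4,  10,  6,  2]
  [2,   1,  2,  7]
x^2 - 12*x + 36

The characteristic polynomial is χ_A(x) = (x - 6)^4, so the eigenvalues are known. The minimal polynomial is
  m_A(x) = Π_λ (x − λ)^{k_λ}
where k_λ is the size of the *largest* Jordan block for λ (equivalently, the smallest k with (A − λI)^k v = 0 for every generalised eigenvector v of λ).

  λ = 6: largest Jordan block has size 2, contributing (x − 6)^2

So m_A(x) = (x - 6)^2 = x^2 - 12*x + 36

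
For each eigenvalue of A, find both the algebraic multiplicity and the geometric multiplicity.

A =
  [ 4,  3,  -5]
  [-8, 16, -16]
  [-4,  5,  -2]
λ = 6: alg = 3, geom = 1

Step 1 — factor the characteristic polynomial to read off the algebraic multiplicities:
  χ_A(x) = (x - 6)^3

Step 2 — compute geometric multiplicities via the rank-nullity identity g(λ) = n − rank(A − λI):
  rank(A − (6)·I) = 2, so dim ker(A − (6)·I) = n − 2 = 1

Summary:
  λ = 6: algebraic multiplicity = 3, geometric multiplicity = 1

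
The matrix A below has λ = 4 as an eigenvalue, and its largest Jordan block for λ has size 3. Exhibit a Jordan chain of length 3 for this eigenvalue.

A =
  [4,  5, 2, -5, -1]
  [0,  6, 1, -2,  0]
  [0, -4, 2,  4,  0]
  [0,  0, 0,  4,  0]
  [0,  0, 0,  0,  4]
A Jordan chain for λ = 4 of length 3:
v_1 = (2, 0, 0, 0, 0)ᵀ
v_2 = (5, 2, -4, 0, 0)ᵀ
v_3 = (0, 1, 0, 0, 0)ᵀ

Let N = A − (4)·I. We want v_3 with N^3 v_3 = 0 but N^2 v_3 ≠ 0; then v_{j-1} := N · v_j for j = 3, …, 2.

Pick v_3 = (0, 1, 0, 0, 0)ᵀ.
Then v_2 = N · v_3 = (5, 2, -4, 0, 0)ᵀ.
Then v_1 = N · v_2 = (2, 0, 0, 0, 0)ᵀ.

Sanity check: (A − (4)·I) v_1 = (0, 0, 0, 0, 0)ᵀ = 0. ✓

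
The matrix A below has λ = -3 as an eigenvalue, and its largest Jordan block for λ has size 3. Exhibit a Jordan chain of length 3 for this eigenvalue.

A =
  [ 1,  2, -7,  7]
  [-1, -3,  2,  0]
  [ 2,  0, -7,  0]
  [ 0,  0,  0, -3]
A Jordan chain for λ = -3 of length 3:
v_1 = (8, -2, 4, 0)ᵀ
v_2 = (2, 0, 0, 0)ᵀ
v_3 = (0, 1, 0, 0)ᵀ

Let N = A − (-3)·I. We want v_3 with N^3 v_3 = 0 but N^2 v_3 ≠ 0; then v_{j-1} := N · v_j for j = 3, …, 2.

Pick v_3 = (0, 1, 0, 0)ᵀ.
Then v_2 = N · v_3 = (2, 0, 0, 0)ᵀ.
Then v_1 = N · v_2 = (8, -2, 4, 0)ᵀ.

Sanity check: (A − (-3)·I) v_1 = (0, 0, 0, 0)ᵀ = 0. ✓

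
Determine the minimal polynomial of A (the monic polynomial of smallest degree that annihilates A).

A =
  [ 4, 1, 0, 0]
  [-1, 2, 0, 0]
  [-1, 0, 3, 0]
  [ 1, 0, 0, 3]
x^3 - 9*x^2 + 27*x - 27

The characteristic polynomial is χ_A(x) = (x - 3)^4, so the eigenvalues are known. The minimal polynomial is
  m_A(x) = Π_λ (x − λ)^{k_λ}
where k_λ is the size of the *largest* Jordan block for λ (equivalently, the smallest k with (A − λI)^k v = 0 for every generalised eigenvector v of λ).

  λ = 3: largest Jordan block has size 3, contributing (x − 3)^3

So m_A(x) = (x - 3)^3 = x^3 - 9*x^2 + 27*x - 27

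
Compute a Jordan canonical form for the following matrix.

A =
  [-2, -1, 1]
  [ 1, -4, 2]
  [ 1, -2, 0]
J_3(-2)

The characteristic polynomial is
  det(x·I − A) = x^3 + 6*x^2 + 12*x + 8 = (x + 2)^3

Eigenvalues and multiplicities (the geometric multiplicity of λ is n − rank(A − λI), which equals the number of Jordan blocks for λ):
  λ = -2: algebraic multiplicity = 3, geometric multiplicity = 1

Determining the block sizes for each eigenvalue:
  λ = -2: one block (gm = 1), so the single block has size am = 3 → block sizes [3]

Assembling the blocks gives a Jordan form
J =
  [-2,  1,  0]
  [ 0, -2,  1]
  [ 0,  0, -2]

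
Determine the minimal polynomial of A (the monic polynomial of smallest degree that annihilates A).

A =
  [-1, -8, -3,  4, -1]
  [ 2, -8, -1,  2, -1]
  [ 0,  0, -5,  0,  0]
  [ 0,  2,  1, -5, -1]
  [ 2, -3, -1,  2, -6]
x^3 + 15*x^2 + 75*x + 125

The characteristic polynomial is χ_A(x) = (x + 5)^5, so the eigenvalues are known. The minimal polynomial is
  m_A(x) = Π_λ (x − λ)^{k_λ}
where k_λ is the size of the *largest* Jordan block for λ (equivalently, the smallest k with (A − λI)^k v = 0 for every generalised eigenvector v of λ).

  λ = -5: largest Jordan block has size 3, contributing (x + 5)^3

So m_A(x) = (x + 5)^3 = x^3 + 15*x^2 + 75*x + 125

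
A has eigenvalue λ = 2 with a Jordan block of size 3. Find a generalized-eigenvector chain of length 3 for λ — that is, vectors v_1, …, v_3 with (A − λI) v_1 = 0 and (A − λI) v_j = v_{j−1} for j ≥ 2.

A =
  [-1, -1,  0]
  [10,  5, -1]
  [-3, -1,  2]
A Jordan chain for λ = 2 of length 3:
v_1 = (-1, 3, -1)ᵀ
v_2 = (-3, 10, -3)ᵀ
v_3 = (1, 0, 0)ᵀ

Let N = A − (2)·I. We want v_3 with N^3 v_3 = 0 but N^2 v_3 ≠ 0; then v_{j-1} := N · v_j for j = 3, …, 2.

Pick v_3 = (1, 0, 0)ᵀ.
Then v_2 = N · v_3 = (-3, 10, -3)ᵀ.
Then v_1 = N · v_2 = (-1, 3, -1)ᵀ.

Sanity check: (A − (2)·I) v_1 = (0, 0, 0)ᵀ = 0. ✓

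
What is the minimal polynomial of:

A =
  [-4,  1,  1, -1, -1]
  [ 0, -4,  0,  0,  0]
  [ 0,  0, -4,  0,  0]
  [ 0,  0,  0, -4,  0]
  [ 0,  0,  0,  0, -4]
x^2 + 8*x + 16

The characteristic polynomial is χ_A(x) = (x + 4)^5, so the eigenvalues are known. The minimal polynomial is
  m_A(x) = Π_λ (x − λ)^{k_λ}
where k_λ is the size of the *largest* Jordan block for λ (equivalently, the smallest k with (A − λI)^k v = 0 for every generalised eigenvector v of λ).

  λ = -4: largest Jordan block has size 2, contributing (x + 4)^2

So m_A(x) = (x + 4)^2 = x^2 + 8*x + 16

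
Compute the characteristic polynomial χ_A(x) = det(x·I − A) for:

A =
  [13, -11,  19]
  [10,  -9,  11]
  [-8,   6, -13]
x^3 + 9*x^2 + 27*x + 27

Expanding det(x·I − A) (e.g. by cofactor expansion or by noting that A is similar to its Jordan form J, which has the same characteristic polynomial as A) gives
  χ_A(x) = x^3 + 9*x^2 + 27*x + 27
which factors as (x + 3)^3. The eigenvalues (with algebraic multiplicities) are λ = -3 with multiplicity 3.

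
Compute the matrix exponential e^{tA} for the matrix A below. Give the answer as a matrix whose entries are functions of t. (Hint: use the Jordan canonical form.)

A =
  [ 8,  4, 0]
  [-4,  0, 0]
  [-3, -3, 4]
e^{tA} =
  [4*t*exp(4*t) + exp(4*t), 4*t*exp(4*t), 0]
  [-4*t*exp(4*t), -4*t*exp(4*t) + exp(4*t), 0]
  [-3*t*exp(4*t), -3*t*exp(4*t), exp(4*t)]

Strategy: write A = P · J · P⁻¹ where J is a Jordan canonical form, so e^{tA} = P · e^{tJ} · P⁻¹, and e^{tJ} can be computed block-by-block.

A has Jordan form
J =
  [4, 1, 0]
  [0, 4, 0]
  [0, 0, 4]
(up to reordering of blocks).

Per-block formulas:
  For a 2×2 Jordan block J_2(4): exp(t · J_2(4)) = e^(4t)·(I + t·N), where N is the 2×2 nilpotent shift.
  For a 1×1 block at λ = 4: exp(t · [4]) = [e^(4t)].

After assembling e^{tJ} and conjugating by P, we get:

e^{tA} =
  [4*t*exp(4*t) + exp(4*t), 4*t*exp(4*t), 0]
  [-4*t*exp(4*t), -4*t*exp(4*t) + exp(4*t), 0]
  [-3*t*exp(4*t), -3*t*exp(4*t), exp(4*t)]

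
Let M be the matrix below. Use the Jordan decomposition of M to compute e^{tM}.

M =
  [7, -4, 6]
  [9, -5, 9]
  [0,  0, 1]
e^{tM} =
  [6*t*exp(t) + exp(t), -4*t*exp(t), 6*t*exp(t)]
  [9*t*exp(t), -6*t*exp(t) + exp(t), 9*t*exp(t)]
  [0, 0, exp(t)]

Strategy: write M = P · J · P⁻¹ where J is a Jordan canonical form, so e^{tM} = P · e^{tJ} · P⁻¹, and e^{tJ} can be computed block-by-block.

M has Jordan form
J =
  [1, 1, 0]
  [0, 1, 0]
  [0, 0, 1]
(up to reordering of blocks).

Per-block formulas:
  For a 2×2 Jordan block J_2(1): exp(t · J_2(1)) = e^(1t)·(I + t·N), where N is the 2×2 nilpotent shift.
  For a 1×1 block at λ = 1: exp(t · [1]) = [e^(1t)].

After assembling e^{tJ} and conjugating by P, we get:

e^{tM} =
  [6*t*exp(t) + exp(t), -4*t*exp(t), 6*t*exp(t)]
  [9*t*exp(t), -6*t*exp(t) + exp(t), 9*t*exp(t)]
  [0, 0, exp(t)]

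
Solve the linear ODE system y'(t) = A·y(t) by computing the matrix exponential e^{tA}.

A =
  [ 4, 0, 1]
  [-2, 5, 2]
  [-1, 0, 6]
e^{tA} =
  [-t*exp(5*t) + exp(5*t), 0, t*exp(5*t)]
  [-2*t*exp(5*t), exp(5*t), 2*t*exp(5*t)]
  [-t*exp(5*t), 0, t*exp(5*t) + exp(5*t)]

Strategy: write A = P · J · P⁻¹ where J is a Jordan canonical form, so e^{tA} = P · e^{tJ} · P⁻¹, and e^{tJ} can be computed block-by-block.

A has Jordan form
J =
  [5, 1, 0]
  [0, 5, 0]
  [0, 0, 5]
(up to reordering of blocks).

Per-block formulas:
  For a 1×1 block at λ = 5: exp(t · [5]) = [e^(5t)].
  For a 2×2 Jordan block J_2(5): exp(t · J_2(5)) = e^(5t)·(I + t·N), where N is the 2×2 nilpotent shift.

After assembling e^{tJ} and conjugating by P, we get:

e^{tA} =
  [-t*exp(5*t) + exp(5*t), 0, t*exp(5*t)]
  [-2*t*exp(5*t), exp(5*t), 2*t*exp(5*t)]
  [-t*exp(5*t), 0, t*exp(5*t) + exp(5*t)]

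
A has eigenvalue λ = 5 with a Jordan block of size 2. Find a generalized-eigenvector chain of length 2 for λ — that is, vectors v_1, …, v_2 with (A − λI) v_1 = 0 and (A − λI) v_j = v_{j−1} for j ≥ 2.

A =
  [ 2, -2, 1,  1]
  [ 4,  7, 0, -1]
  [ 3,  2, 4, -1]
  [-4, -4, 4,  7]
A Jordan chain for λ = 5 of length 2:
v_1 = (-3, 4, 3, -4)ᵀ
v_2 = (1, 0, 0, 0)ᵀ

Let N = A − (5)·I. We want v_2 with N^2 v_2 = 0 but N^1 v_2 ≠ 0; then v_{j-1} := N · v_j for j = 2, …, 2.

Pick v_2 = (1, 0, 0, 0)ᵀ.
Then v_1 = N · v_2 = (-3, 4, 3, -4)ᵀ.

Sanity check: (A − (5)·I) v_1 = (0, 0, 0, 0)ᵀ = 0. ✓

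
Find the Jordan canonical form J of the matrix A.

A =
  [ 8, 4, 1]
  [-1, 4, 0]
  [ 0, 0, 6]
J_3(6)

The characteristic polynomial is
  det(x·I − A) = x^3 - 18*x^2 + 108*x - 216 = (x - 6)^3

Eigenvalues and multiplicities (the geometric multiplicity of λ is n − rank(A − λI), which equals the number of Jordan blocks for λ):
  λ = 6: algebraic multiplicity = 3, geometric multiplicity = 1

Determining the block sizes for each eigenvalue:
  λ = 6: one block (gm = 1), so the single block has size am = 3 → block sizes [3]

Assembling the blocks gives a Jordan form
J =
  [6, 1, 0]
  [0, 6, 1]
  [0, 0, 6]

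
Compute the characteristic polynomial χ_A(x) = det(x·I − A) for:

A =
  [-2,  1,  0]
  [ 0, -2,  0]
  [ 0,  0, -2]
x^3 + 6*x^2 + 12*x + 8

Expanding det(x·I − A) (e.g. by cofactor expansion or by noting that A is similar to its Jordan form J, which has the same characteristic polynomial as A) gives
  χ_A(x) = x^3 + 6*x^2 + 12*x + 8
which factors as (x + 2)^3. The eigenvalues (with algebraic multiplicities) are λ = -2 with multiplicity 3.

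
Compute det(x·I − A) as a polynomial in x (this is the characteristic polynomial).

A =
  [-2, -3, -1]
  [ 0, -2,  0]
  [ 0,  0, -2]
x^3 + 6*x^2 + 12*x + 8

Expanding det(x·I − A) (e.g. by cofactor expansion or by noting that A is similar to its Jordan form J, which has the same characteristic polynomial as A) gives
  χ_A(x) = x^3 + 6*x^2 + 12*x + 8
which factors as (x + 2)^3. The eigenvalues (with algebraic multiplicities) are λ = -2 with multiplicity 3.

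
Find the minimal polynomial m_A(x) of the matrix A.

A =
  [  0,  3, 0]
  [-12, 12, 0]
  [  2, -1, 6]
x^2 - 12*x + 36

The characteristic polynomial is χ_A(x) = (x - 6)^3, so the eigenvalues are known. The minimal polynomial is
  m_A(x) = Π_λ (x − λ)^{k_λ}
where k_λ is the size of the *largest* Jordan block for λ (equivalently, the smallest k with (A − λI)^k v = 0 for every generalised eigenvector v of λ).

  λ = 6: largest Jordan block has size 2, contributing (x − 6)^2

So m_A(x) = (x - 6)^2 = x^2 - 12*x + 36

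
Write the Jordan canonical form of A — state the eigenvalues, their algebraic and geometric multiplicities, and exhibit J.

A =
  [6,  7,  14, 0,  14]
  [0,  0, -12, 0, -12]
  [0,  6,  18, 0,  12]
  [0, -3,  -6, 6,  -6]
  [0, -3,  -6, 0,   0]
J_2(6) ⊕ J_1(6) ⊕ J_1(6) ⊕ J_1(6)

The characteristic polynomial is
  det(x·I − A) = x^5 - 30*x^4 + 360*x^3 - 2160*x^2 + 6480*x - 7776 = (x - 6)^5

Eigenvalues and multiplicities (the geometric multiplicity of λ is n − rank(A − λI), which equals the number of Jordan blocks for λ):
  λ = 6: algebraic multiplicity = 5, geometric multiplicity = 4

Determining the block sizes for each eigenvalue:
  λ = 6: 4 blocks summing to 5 forces exactly one block of size 2 and the rest size 1 → block sizes [2, 1, 1, 1]

Assembling the blocks gives a Jordan form
J =
  [6, 1, 0, 0, 0]
  [0, 6, 0, 0, 0]
  [0, 0, 6, 0, 0]
  [0, 0, 0, 6, 0]
  [0, 0, 0, 0, 6]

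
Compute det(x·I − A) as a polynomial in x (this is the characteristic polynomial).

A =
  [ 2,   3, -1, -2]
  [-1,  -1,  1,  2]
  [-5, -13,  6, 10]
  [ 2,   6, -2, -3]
x^4 - 4*x^3 + 6*x^2 - 4*x + 1

Expanding det(x·I − A) (e.g. by cofactor expansion or by noting that A is similar to its Jordan form J, which has the same characteristic polynomial as A) gives
  χ_A(x) = x^4 - 4*x^3 + 6*x^2 - 4*x + 1
which factors as (x - 1)^4. The eigenvalues (with algebraic multiplicities) are λ = 1 with multiplicity 4.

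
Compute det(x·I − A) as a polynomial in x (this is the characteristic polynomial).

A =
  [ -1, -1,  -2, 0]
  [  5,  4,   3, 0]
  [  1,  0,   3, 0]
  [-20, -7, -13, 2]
x^4 - 8*x^3 + 24*x^2 - 32*x + 16

Expanding det(x·I − A) (e.g. by cofactor expansion or by noting that A is similar to its Jordan form J, which has the same characteristic polynomial as A) gives
  χ_A(x) = x^4 - 8*x^3 + 24*x^2 - 32*x + 16
which factors as (x - 2)^4. The eigenvalues (with algebraic multiplicities) are λ = 2 with multiplicity 4.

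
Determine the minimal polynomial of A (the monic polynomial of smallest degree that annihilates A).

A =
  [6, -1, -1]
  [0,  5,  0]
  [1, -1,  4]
x^2 - 10*x + 25

The characteristic polynomial is χ_A(x) = (x - 5)^3, so the eigenvalues are known. The minimal polynomial is
  m_A(x) = Π_λ (x − λ)^{k_λ}
where k_λ is the size of the *largest* Jordan block for λ (equivalently, the smallest k with (A − λI)^k v = 0 for every generalised eigenvector v of λ).

  λ = 5: largest Jordan block has size 2, contributing (x − 5)^2

So m_A(x) = (x - 5)^2 = x^2 - 10*x + 25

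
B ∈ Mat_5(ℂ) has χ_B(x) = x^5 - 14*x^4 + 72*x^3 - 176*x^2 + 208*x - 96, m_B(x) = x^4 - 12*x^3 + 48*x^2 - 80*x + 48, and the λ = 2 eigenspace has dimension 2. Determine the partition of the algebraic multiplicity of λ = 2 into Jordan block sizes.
Block sizes for λ = 2: [3, 1]

Step 1 — from the characteristic polynomial, algebraic multiplicity of λ = 2 is 4. From dim ker(B − (2)·I) = 2, there are exactly 2 Jordan blocks for λ = 2.
Step 2 — from the minimal polynomial, the factor (x − 2)^3 tells us the largest block for λ = 2 has size 3.
Step 3 — with total size 4, 2 blocks, and largest block 3, the block sizes (in nonincreasing order) are [3, 1].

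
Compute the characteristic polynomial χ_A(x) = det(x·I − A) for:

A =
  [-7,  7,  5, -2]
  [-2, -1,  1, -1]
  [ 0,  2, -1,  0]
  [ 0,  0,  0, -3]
x^4 + 12*x^3 + 54*x^2 + 108*x + 81

Expanding det(x·I − A) (e.g. by cofactor expansion or by noting that A is similar to its Jordan form J, which has the same characteristic polynomial as A) gives
  χ_A(x) = x^4 + 12*x^3 + 54*x^2 + 108*x + 81
which factors as (x + 3)^4. The eigenvalues (with algebraic multiplicities) are λ = -3 with multiplicity 4.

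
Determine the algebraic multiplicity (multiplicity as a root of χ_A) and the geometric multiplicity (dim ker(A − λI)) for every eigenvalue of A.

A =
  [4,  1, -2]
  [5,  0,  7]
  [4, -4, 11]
λ = 5: alg = 3, geom = 1

Step 1 — factor the characteristic polynomial to read off the algebraic multiplicities:
  χ_A(x) = (x - 5)^3

Step 2 — compute geometric multiplicities via the rank-nullity identity g(λ) = n − rank(A − λI):
  rank(A − (5)·I) = 2, so dim ker(A − (5)·I) = n − 2 = 1

Summary:
  λ = 5: algebraic multiplicity = 3, geometric multiplicity = 1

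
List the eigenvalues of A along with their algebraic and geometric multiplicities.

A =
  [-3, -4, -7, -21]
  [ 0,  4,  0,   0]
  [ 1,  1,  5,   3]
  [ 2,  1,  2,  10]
λ = 4: alg = 4, geom = 2

Step 1 — factor the characteristic polynomial to read off the algebraic multiplicities:
  χ_A(x) = (x - 4)^4

Step 2 — compute geometric multiplicities via the rank-nullity identity g(λ) = n − rank(A − λI):
  rank(A − (4)·I) = 2, so dim ker(A − (4)·I) = n − 2 = 2

Summary:
  λ = 4: algebraic multiplicity = 4, geometric multiplicity = 2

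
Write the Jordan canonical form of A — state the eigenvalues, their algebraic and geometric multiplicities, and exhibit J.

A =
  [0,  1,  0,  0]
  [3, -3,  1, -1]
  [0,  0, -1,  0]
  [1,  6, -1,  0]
J_3(-1) ⊕ J_1(-1)

The characteristic polynomial is
  det(x·I − A) = x^4 + 4*x^3 + 6*x^2 + 4*x + 1 = (x + 1)^4

Eigenvalues and multiplicities (the geometric multiplicity of λ is n − rank(A − λI), which equals the number of Jordan blocks for λ):
  λ = -1: algebraic multiplicity = 4, geometric multiplicity = 2

Determining the block sizes for each eigenvalue:
  λ = -1: with am = 4 and gm = 2, the partition is not yet determined (e.g. several partitions of 4 into 2 parts exist). Let N = A − (-1)·I. Computing rank(N^1) = 2, rank(N^2) = 1, rank(N^3) = 0; the number of blocks of size ≥ j is rank(N^{j−1}) − rank(N^j), giving [2, 1, 1]. So we have 1 block(s) of size 3, 1 block(s) of size 1 → block sizes [3, 1]

Assembling the blocks gives a Jordan form
J =
  [-1,  1,  0,  0]
  [ 0, -1,  1,  0]
  [ 0,  0, -1,  0]
  [ 0,  0,  0, -1]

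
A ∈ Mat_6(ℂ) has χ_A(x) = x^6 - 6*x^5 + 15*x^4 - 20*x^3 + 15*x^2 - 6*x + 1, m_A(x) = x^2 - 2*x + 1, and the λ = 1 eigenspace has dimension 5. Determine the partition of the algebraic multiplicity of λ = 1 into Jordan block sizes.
Block sizes for λ = 1: [2, 1, 1, 1, 1]

Step 1 — from the characteristic polynomial, algebraic multiplicity of λ = 1 is 6. From dim ker(A − (1)·I) = 5, there are exactly 5 Jordan blocks for λ = 1.
Step 2 — from the minimal polynomial, the factor (x − 1)^2 tells us the largest block for λ = 1 has size 2.
Step 3 — with total size 6, 5 blocks, and largest block 2, the block sizes (in nonincreasing order) are [2, 1, 1, 1, 1].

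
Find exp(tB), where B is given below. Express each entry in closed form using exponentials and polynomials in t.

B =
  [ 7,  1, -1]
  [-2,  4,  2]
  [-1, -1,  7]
e^{tB} =
  [t*exp(6*t) + exp(6*t), t*exp(6*t), -t*exp(6*t)]
  [-2*t*exp(6*t), -2*t*exp(6*t) + exp(6*t), 2*t*exp(6*t)]
  [-t*exp(6*t), -t*exp(6*t), t*exp(6*t) + exp(6*t)]

Strategy: write B = P · J · P⁻¹ where J is a Jordan canonical form, so e^{tB} = P · e^{tJ} · P⁻¹, and e^{tJ} can be computed block-by-block.

B has Jordan form
J =
  [6, 1, 0]
  [0, 6, 0]
  [0, 0, 6]
(up to reordering of blocks).

Per-block formulas:
  For a 1×1 block at λ = 6: exp(t · [6]) = [e^(6t)].
  For a 2×2 Jordan block J_2(6): exp(t · J_2(6)) = e^(6t)·(I + t·N), where N is the 2×2 nilpotent shift.

After assembling e^{tJ} and conjugating by P, we get:

e^{tB} =
  [t*exp(6*t) + exp(6*t), t*exp(6*t), -t*exp(6*t)]
  [-2*t*exp(6*t), -2*t*exp(6*t) + exp(6*t), 2*t*exp(6*t)]
  [-t*exp(6*t), -t*exp(6*t), t*exp(6*t) + exp(6*t)]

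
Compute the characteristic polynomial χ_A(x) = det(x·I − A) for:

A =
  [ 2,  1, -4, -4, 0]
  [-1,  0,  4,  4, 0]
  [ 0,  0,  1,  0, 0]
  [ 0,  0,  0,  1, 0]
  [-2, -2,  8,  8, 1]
x^5 - 5*x^4 + 10*x^3 - 10*x^2 + 5*x - 1

Expanding det(x·I − A) (e.g. by cofactor expansion or by noting that A is similar to its Jordan form J, which has the same characteristic polynomial as A) gives
  χ_A(x) = x^5 - 5*x^4 + 10*x^3 - 10*x^2 + 5*x - 1
which factors as (x - 1)^5. The eigenvalues (with algebraic multiplicities) are λ = 1 with multiplicity 5.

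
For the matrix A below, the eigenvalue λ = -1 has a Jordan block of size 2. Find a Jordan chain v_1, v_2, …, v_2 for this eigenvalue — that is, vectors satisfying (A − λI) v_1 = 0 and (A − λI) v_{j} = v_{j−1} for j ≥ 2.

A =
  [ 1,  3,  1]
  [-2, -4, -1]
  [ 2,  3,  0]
A Jordan chain for λ = -1 of length 2:
v_1 = (2, -2, 2)ᵀ
v_2 = (1, 0, 0)ᵀ

Let N = A − (-1)·I. We want v_2 with N^2 v_2 = 0 but N^1 v_2 ≠ 0; then v_{j-1} := N · v_j for j = 2, …, 2.

Pick v_2 = (1, 0, 0)ᵀ.
Then v_1 = N · v_2 = (2, -2, 2)ᵀ.

Sanity check: (A − (-1)·I) v_1 = (0, 0, 0)ᵀ = 0. ✓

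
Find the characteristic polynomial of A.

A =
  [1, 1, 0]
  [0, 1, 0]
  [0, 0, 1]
x^3 - 3*x^2 + 3*x - 1

Expanding det(x·I − A) (e.g. by cofactor expansion or by noting that A is similar to its Jordan form J, which has the same characteristic polynomial as A) gives
  χ_A(x) = x^3 - 3*x^2 + 3*x - 1
which factors as (x - 1)^3. The eigenvalues (with algebraic multiplicities) are λ = 1 with multiplicity 3.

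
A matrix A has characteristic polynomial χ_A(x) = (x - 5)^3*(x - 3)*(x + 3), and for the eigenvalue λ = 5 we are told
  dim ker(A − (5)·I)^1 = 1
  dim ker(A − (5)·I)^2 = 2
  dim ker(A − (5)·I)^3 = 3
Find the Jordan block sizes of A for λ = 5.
Block sizes for λ = 5: [3]

From the dimensions of kernels of powers, the number of Jordan blocks of size at least j is d_j − d_{j−1} where d_j = dim ker(N^j) (with d_0 = 0). Computing the differences gives [1, 1, 1].
The number of blocks of size exactly k is (#blocks of size ≥ k) − (#blocks of size ≥ k + 1), so the partition is: 1 block(s) of size 3.
In nonincreasing order the block sizes are [3].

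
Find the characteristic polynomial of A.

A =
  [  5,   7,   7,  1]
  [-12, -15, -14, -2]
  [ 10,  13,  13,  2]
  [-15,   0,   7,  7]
x^4 - 10*x^3 + 13*x^2 + 60*x + 36

Expanding det(x·I − A) (e.g. by cofactor expansion or by noting that A is similar to its Jordan form J, which has the same characteristic polynomial as A) gives
  χ_A(x) = x^4 - 10*x^3 + 13*x^2 + 60*x + 36
which factors as (x - 6)^2*(x + 1)^2. The eigenvalues (with algebraic multiplicities) are λ = -1 with multiplicity 2, λ = 6 with multiplicity 2.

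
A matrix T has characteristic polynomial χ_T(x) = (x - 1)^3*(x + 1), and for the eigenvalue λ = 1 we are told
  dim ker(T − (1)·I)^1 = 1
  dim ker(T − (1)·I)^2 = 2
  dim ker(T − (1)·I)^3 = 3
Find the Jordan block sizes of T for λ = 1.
Block sizes for λ = 1: [3]

From the dimensions of kernels of powers, the number of Jordan blocks of size at least j is d_j − d_{j−1} where d_j = dim ker(N^j) (with d_0 = 0). Computing the differences gives [1, 1, 1].
The number of blocks of size exactly k is (#blocks of size ≥ k) − (#blocks of size ≥ k + 1), so the partition is: 1 block(s) of size 3.
In nonincreasing order the block sizes are [3].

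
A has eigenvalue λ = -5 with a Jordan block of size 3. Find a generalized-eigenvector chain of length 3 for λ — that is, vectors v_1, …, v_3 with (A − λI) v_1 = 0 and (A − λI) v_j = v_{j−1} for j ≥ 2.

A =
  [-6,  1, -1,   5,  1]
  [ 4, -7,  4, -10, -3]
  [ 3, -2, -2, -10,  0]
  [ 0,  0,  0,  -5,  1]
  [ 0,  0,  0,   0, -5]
A Jordan chain for λ = -5 of length 3:
v_1 = (2, 0, -2, 0, 0)ᵀ
v_2 = (-1, 4, 3, 0, 0)ᵀ
v_3 = (1, 0, 0, 0, 0)ᵀ

Let N = A − (-5)·I. We want v_3 with N^3 v_3 = 0 but N^2 v_3 ≠ 0; then v_{j-1} := N · v_j for j = 3, …, 2.

Pick v_3 = (1, 0, 0, 0, 0)ᵀ.
Then v_2 = N · v_3 = (-1, 4, 3, 0, 0)ᵀ.
Then v_1 = N · v_2 = (2, 0, -2, 0, 0)ᵀ.

Sanity check: (A − (-5)·I) v_1 = (0, 0, 0, 0, 0)ᵀ = 0. ✓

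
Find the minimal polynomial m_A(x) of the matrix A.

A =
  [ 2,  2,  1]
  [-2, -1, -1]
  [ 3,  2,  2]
x^3 - 3*x^2 + 3*x - 1

The characteristic polynomial is χ_A(x) = (x - 1)^3, so the eigenvalues are known. The minimal polynomial is
  m_A(x) = Π_λ (x − λ)^{k_λ}
where k_λ is the size of the *largest* Jordan block for λ (equivalently, the smallest k with (A − λI)^k v = 0 for every generalised eigenvector v of λ).

  λ = 1: largest Jordan block has size 3, contributing (x − 1)^3

So m_A(x) = (x - 1)^3 = x^3 - 3*x^2 + 3*x - 1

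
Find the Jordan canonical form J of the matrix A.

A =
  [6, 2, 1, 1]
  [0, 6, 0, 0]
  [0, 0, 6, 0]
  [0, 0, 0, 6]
J_2(6) ⊕ J_1(6) ⊕ J_1(6)

The characteristic polynomial is
  det(x·I − A) = x^4 - 24*x^3 + 216*x^2 - 864*x + 1296 = (x - 6)^4

Eigenvalues and multiplicities (the geometric multiplicity of λ is n − rank(A − λI), which equals the number of Jordan blocks for λ):
  λ = 6: algebraic multiplicity = 4, geometric multiplicity = 3

Determining the block sizes for each eigenvalue:
  λ = 6: 3 blocks summing to 4 forces exactly one block of size 2 and the rest size 1 → block sizes [2, 1, 1]

Assembling the blocks gives a Jordan form
J =
  [6, 1, 0, 0]
  [0, 6, 0, 0]
  [0, 0, 6, 0]
  [0, 0, 0, 6]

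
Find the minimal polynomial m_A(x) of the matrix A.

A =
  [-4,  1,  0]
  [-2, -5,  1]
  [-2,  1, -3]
x^3 + 12*x^2 + 48*x + 64

The characteristic polynomial is χ_A(x) = (x + 4)^3, so the eigenvalues are known. The minimal polynomial is
  m_A(x) = Π_λ (x − λ)^{k_λ}
where k_λ is the size of the *largest* Jordan block for λ (equivalently, the smallest k with (A − λI)^k v = 0 for every generalised eigenvector v of λ).

  λ = -4: largest Jordan block has size 3, contributing (x + 4)^3

So m_A(x) = (x + 4)^3 = x^3 + 12*x^2 + 48*x + 64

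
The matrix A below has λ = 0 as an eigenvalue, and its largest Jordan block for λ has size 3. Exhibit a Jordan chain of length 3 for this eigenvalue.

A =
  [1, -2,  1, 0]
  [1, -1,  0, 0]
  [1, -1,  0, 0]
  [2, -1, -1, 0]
A Jordan chain for λ = 0 of length 3:
v_1 = (-1, -1, -1, -2)ᵀ
v_2 = (-2, -1, -1, -1)ᵀ
v_3 = (0, 1, 0, 0)ᵀ

Let N = A − (0)·I. We want v_3 with N^3 v_3 = 0 but N^2 v_3 ≠ 0; then v_{j-1} := N · v_j for j = 3, …, 2.

Pick v_3 = (0, 1, 0, 0)ᵀ.
Then v_2 = N · v_3 = (-2, -1, -1, -1)ᵀ.
Then v_1 = N · v_2 = (-1, -1, -1, -2)ᵀ.

Sanity check: (A − (0)·I) v_1 = (0, 0, 0, 0)ᵀ = 0. ✓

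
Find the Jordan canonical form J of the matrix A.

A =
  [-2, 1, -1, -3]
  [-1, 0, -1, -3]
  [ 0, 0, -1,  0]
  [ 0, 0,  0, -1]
J_2(-1) ⊕ J_1(-1) ⊕ J_1(-1)

The characteristic polynomial is
  det(x·I − A) = x^4 + 4*x^3 + 6*x^2 + 4*x + 1 = (x + 1)^4

Eigenvalues and multiplicities (the geometric multiplicity of λ is n − rank(A − λI), which equals the number of Jordan blocks for λ):
  λ = -1: algebraic multiplicity = 4, geometric multiplicity = 3

Determining the block sizes for each eigenvalue:
  λ = -1: 3 blocks summing to 4 forces exactly one block of size 2 and the rest size 1 → block sizes [2, 1, 1]

Assembling the blocks gives a Jordan form
J =
  [-1,  1,  0,  0]
  [ 0, -1,  0,  0]
  [ 0,  0, -1,  0]
  [ 0,  0,  0, -1]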